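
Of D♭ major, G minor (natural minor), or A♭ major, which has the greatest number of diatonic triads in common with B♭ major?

G minor

Triads of B♭ major: B♭ (I), Cm (ii), Dm (iii), E♭ (IV), F (V), Gm (vi), Adim (vii°).
D♭ major shares 0: none.
G minor (natural minor) shares 7: B♭, Cm, Dm, E♭, F, Gm, Adim.
A♭ major shares 2: Cm, E♭.
The most common triads (7) are shared with G minor.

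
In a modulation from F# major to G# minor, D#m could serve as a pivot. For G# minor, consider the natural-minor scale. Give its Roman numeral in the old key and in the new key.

The scale of F# major is F# G# A# B C# D# E#; D# is degree 6, and the triad built there (D#-F#-A#) is minor, so it is vi.
The scale of G# minor (natural minor) is G# A# B C# D# E F#; D# is degree 5, and the triad built there (D#-F#-A#) is minor, so it is v.

vi in F# major; v in G# minor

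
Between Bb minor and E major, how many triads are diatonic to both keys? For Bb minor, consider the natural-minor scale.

0

Diatonic triads of Bb minor (natural minor): Bb minor (i), C diminished (ii°), Db major (III), Eb minor (iv), F minor (v), Gb major (VI), Ab major (VII).
Diatonic triads of E major: E major (I), F# minor (ii), G# minor (iii), A major (IV), B major (V), C# minor (vi), D# diminished (vii°).
No triad has the same root and quality in both keys.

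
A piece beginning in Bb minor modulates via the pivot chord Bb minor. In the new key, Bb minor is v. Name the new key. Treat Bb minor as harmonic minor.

Eb minor

The numeral v denotes a minor triad on scale degree 5. With Bb on degree 5, the tonic of the new key is Eb.
Degree 5 carries a minor triad in natural-minor keys, so the destination is Eb minor.
Check: the diatonic triads of Eb minor (natural minor) are Ebm (i), Fdim (ii°), Gb (III), Abm (iv), Bbm (v), Cb (VI), Db (VII) — Bb minor is indeed v.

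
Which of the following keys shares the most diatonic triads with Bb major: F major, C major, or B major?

F major

Triads of Bb major: Bb major (I), C minor (ii), D minor (iii), Eb major (IV), F major (V), G minor (vi), A diminished (vii°).
F major shares 4: Bb, Dm, F, Gm.
C major shares 2: Dm, F.
B major shares 0: none.
The most common triads (4) are shared with F major.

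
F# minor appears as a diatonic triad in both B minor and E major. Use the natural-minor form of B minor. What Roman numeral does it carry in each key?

v in B minor; ii in E major

The scale of B minor (natural minor) is B C# D E F# G A; F# is degree 5, and the triad built there (F#-A-C#) is minor, so it is v.
The scale of E major is E F# G# A B C# D#; F# is degree 2, and the triad built there (F#-A-C#) is minor, so it is ii.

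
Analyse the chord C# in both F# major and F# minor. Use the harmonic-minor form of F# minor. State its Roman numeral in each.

V in F# major; V in F# minor

The scale of F# major is F# G# A# B C# D# E#; C# is degree 5, and the triad built there (C#-E#-G#) is major, so it is V.
The scale of F# minor (harmonic minor) is F# G# A B C# D E#; C# is degree 5, and the triad built there (C#-E#-G#) is major, so it is V.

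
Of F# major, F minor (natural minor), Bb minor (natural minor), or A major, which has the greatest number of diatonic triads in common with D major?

Triads of D major: D (I), Em (ii), F#m (iii), G (IV), A (V), Bm (vi), C#dim (vii°).
F# major shares 0: none.
F minor (natural minor) shares 0: none.
Bb minor (natural minor) shares 0: none.
A major shares 4: D, F#m, A, Bm.
The most common triads (4) are shared with A major.

A major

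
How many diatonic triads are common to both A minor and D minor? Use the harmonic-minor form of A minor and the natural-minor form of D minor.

Diatonic triads of A minor (harmonic minor): A minor (i), B diminished (ii°), C augmented (III+), D minor (iv), E major (V), F major (VI), G# diminished (vii°).
Diatonic triads of D minor (natural minor): D minor (i), E diminished (ii°), F major (III), G minor (iv), A minor (v), Bb major (VI), C major (VII).
Matching root and quality in both lists: A minor, D minor, F major.
That gives 3 common triads.

3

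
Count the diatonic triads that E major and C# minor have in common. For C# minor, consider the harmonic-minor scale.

4

Diatonic triads of E major: E (I), F#m (ii), G#m (iii), A (IV), B (V), C#m (vi), D#dim (vii°).
Diatonic triads of C# minor (harmonic minor): C#m (i), D#dim (ii°), Eaug (III+), F#m (iv), G# (V), A (VI), B#dim (vii°).
Matching root and quality in both lists: F#m, A, C#m, D#dim.
That gives 4 common triads.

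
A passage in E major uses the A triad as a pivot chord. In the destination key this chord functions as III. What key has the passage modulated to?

The numeral III denotes a major triad on scale degree 3. With A on degree 3, the tonic of the new key is F♯.
Degree 3 carries a major triad in natural-minor keys, so the destination is F♯ minor.
Check: the diatonic triads of F♯ minor (natural minor) are F♯m (i), G♯dim (ii°), A (III), Bm (iv), C♯m (v), D (VI), E (VII) — A is indeed III.

F♯ minor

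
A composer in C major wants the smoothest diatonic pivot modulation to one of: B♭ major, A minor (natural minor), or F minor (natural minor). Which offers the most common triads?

Triads of C major: C major (I), D minor (ii), E minor (iii), F major (IV), G major (V), A minor (vi), B diminished (vii°).
B♭ major shares 2: Dm, F.
A minor (natural minor) shares 7: C, Dm, Em, F, G, Am, Bdim.
F minor (natural minor) shares 0: none.
The most common triads (7) are shared with A minor.

A minor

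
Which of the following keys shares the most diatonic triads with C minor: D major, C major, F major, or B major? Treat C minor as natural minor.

Triads of C minor (natural minor): C minor (i), D diminished (ii°), Eb major (III), F minor (iv), G minor (v), Ab major (VI), Bb major (VII).
D major shares 0: none.
C major shares 0: none.
F major shares 2: Gm, Bb.
B major shares 0: none.
The most common triads (2) are shared with F major.

F major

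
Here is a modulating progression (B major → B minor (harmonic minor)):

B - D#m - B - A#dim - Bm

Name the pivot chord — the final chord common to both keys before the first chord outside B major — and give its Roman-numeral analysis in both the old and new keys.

A#dim — vii° in B major, vii° in B minor

Chords diatonic to B major: B, C#m, D#m, E, F#, G#m, A#dim.
Reading the progression, the first chord not in that set is Bm, so the modulation leaves B major there.
The chord immediately before Bm is A#dim, which is diatonic to both keys: vii° in B major and vii° in B minor.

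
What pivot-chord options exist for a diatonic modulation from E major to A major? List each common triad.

E, F#m, A, C#m

Triads in E major: E (I), F#m (ii), G#m (iii), A (IV), B (V), C#m (vi), D#dim (vii°).
Triads in A major: A (I), Bm (ii), C#m (iii), D (IV), E (V), F#m (vi), G#dim (vii°).
Shared triads with their functions: E (I in E major, V in A major); F#m (ii in E major, vi in A major); A (IV in E major, I in A major); C#m (vi in E major, iii in A major).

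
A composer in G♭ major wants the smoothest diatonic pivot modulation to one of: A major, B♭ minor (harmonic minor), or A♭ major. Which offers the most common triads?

B♭ minor

Triads of G♭ major: G♭ (I), A♭m (ii), B♭m (iii), C♭ (IV), D♭ (V), E♭m (vi), Fdim (vii°).
A major shares 0: none.
B♭ minor (harmonic minor) shares 3: G♭, B♭m, E♭m.
A♭ major shares 2: B♭m, D♭.
The most common triads (3) are shared with B♭ minor.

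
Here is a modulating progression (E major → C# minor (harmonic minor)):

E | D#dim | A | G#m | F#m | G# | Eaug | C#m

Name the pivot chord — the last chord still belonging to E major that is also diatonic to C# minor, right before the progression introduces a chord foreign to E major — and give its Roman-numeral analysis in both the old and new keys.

Chords diatonic to E major: E, F#m, G#m, A, B, C#m, D#dim.
Reading the progression, the first chord not in that set is G#, so the modulation leaves E major there.
The chord immediately before G# is F#m, which is diatonic to both keys: ii in E major and iv in C# minor.

F#m — ii in E major, iv in C# minor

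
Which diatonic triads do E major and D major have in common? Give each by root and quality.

Triads in E major: E major (I), F# minor (ii), G# minor (iii), A major (IV), B major (V), C# minor (vi), D# diminished (vii°).
Triads in D major: D major (I), E minor (ii), F# minor (iii), G major (IV), A major (V), B minor (vi), C# diminished (vii°).
Shared triads with their functions: F# minor (ii in E major, iii in D major); A major (IV in E major, V in D major).

F#m, A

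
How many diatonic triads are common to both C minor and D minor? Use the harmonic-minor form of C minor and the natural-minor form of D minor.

0

Diatonic triads of C minor (harmonic minor): C minor (i), D diminished (ii°), Eb augmented (III+), F minor (iv), G major (V), Ab major (VI), B diminished (vii°).
Diatonic triads of D minor (natural minor): D minor (i), E diminished (ii°), F major (III), G minor (iv), A minor (v), Bb major (VI), C major (VII).
No triad has the same root and quality in both keys.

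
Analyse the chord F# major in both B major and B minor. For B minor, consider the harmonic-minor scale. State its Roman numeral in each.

V in B major; V in B minor

The scale of B major is B C# D# E F# G# A#; F# is degree 5, and the triad built there (F#-A#-C#) is major, so it is V.
The scale of B minor (harmonic minor) is B C# D E F# G A#; F# is degree 5, and the triad built there (F#-A#-C#) is major, so it is V.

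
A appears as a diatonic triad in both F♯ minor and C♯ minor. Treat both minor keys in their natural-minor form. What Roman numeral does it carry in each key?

III in F♯ minor; VI in C♯ minor

The scale of F♯ minor (natural minor) is F♯ G♯ A B C♯ D E; A is degree 3, and the triad built there (A-C♯-E) is major, so it is III.
The scale of C♯ minor (natural minor) is C♯ D♯ E F♯ G♯ A B; A is degree 6, and the triad built there (A-C♯-E) is major, so it is VI.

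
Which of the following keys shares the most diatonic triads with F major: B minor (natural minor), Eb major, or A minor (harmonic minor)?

A minor

Triads of F major: F major (I), G minor (ii), A minor (iii), Bb major (IV), C major (V), D minor (vi), E diminished (vii°).
B minor (natural minor) shares 0: none.
Eb major shares 2: Gm, Bb.
A minor (harmonic minor) shares 3: F, Am, Dm.
The most common triads (3) are shared with A minor.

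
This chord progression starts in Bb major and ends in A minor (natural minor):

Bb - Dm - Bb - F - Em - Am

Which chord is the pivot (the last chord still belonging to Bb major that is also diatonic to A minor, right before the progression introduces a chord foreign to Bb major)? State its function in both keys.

Chords diatonic to Bb major: Bb, Cm, Dm, Eb, F, Gm, Adim.
Reading the progression, the first chord not in that set is Em, so the modulation leaves Bb major there.
The chord immediately before Em is F, which is diatonic to both keys: V in Bb major and VI in A minor.

F — V in Bb major, VI in A minor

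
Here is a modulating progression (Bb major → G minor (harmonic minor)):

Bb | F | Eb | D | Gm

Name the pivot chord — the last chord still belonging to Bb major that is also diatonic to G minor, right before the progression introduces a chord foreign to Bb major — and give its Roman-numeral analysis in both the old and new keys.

Eb — IV in Bb major, VI in G minor

Chords diatonic to Bb major: Bb, Cm, Dm, Eb, F, Gm, Adim.
Reading the progression, the first chord not in that set is D, so the modulation leaves Bb major there.
The chord immediately before D is Eb, which is diatonic to both keys: IV in Bb major and VI in G minor.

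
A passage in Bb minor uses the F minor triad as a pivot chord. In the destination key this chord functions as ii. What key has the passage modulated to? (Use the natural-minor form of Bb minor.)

The numeral ii denotes a minor triad on scale degree 2. With F on degree 2, the tonic of the new key is Eb.
Degree 2 carries a minor triad in major keys, so the destination is Eb major.
Check: the diatonic triads of Eb major are Eb (I), Fm (ii), Gm (iii), Ab (IV), Bb (V), Cm (vi), Ddim (vii°) — F minor is indeed ii.

Eb major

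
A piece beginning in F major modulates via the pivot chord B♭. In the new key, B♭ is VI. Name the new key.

D minor

The numeral VI denotes a major triad on scale degree 6. With B♭ on degree 6, the tonic of the new key is D.
Degree 6 carries a major triad in minor keys, so the destination is D minor.
Check: the diatonic triads of D minor (natural minor) are Dm (i), Edim (ii°), F (III), Gm (iv), Am (v), B♭ (VI), C (VII) — B♭ is indeed VI.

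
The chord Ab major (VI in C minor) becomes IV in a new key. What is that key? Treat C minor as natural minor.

Eb major

The numeral IV denotes a major triad on scale degree 4. With Ab on degree 4, the tonic of the new key is Eb.
Degree 4 carries a major triad in major keys, so the destination is Eb major.
Check: the diatonic triads of Eb major are Eb (I), Fm (ii), Gm (iii), Ab (IV), Bb (V), Cm (vi), Ddim (vii°) — Ab major is indeed IV.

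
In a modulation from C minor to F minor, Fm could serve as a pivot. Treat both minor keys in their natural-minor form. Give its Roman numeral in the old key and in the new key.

The scale of C minor (natural minor) is C D Eb F G Ab Bb; F is degree 4, and the triad built there (F-Ab-C) is minor, so it is iv.
The scale of F minor (natural minor) is F G Ab Bb C Db Eb; F is degree 1, and the triad built there (F-Ab-C) is minor, so it is i.

iv in C minor; i in F minor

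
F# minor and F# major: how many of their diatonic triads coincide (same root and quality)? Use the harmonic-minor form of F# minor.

Diatonic triads of F# minor (harmonic minor): F#m (i), G#dim (ii°), Aaug (III+), Bm (iv), C# (V), D (VI), E#dim (vii°).
Diatonic triads of F# major: F# (I), G#m (ii), A#m (iii), B (IV), C# (V), D#m (vi), E#dim (vii°).
Matching root and quality in both lists: C#, E#dim.
That gives 2 common triads.

2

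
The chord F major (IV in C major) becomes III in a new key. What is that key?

The numeral III denotes a major triad on scale degree 3. With F on degree 3, the tonic of the new key is D.
Degree 3 carries a major triad in natural-minor keys, so the destination is D minor.
Check: the diatonic triads of D minor (natural minor) are Dm (i), Edim (ii°), F (III), Gm (iv), Am (v), Bb (VI), C (VII) — F major is indeed III.

D minor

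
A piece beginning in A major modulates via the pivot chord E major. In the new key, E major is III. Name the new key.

The numeral III denotes a major triad on scale degree 3. With E on degree 3, the tonic of the new key is C♯.
Degree 3 carries a major triad in natural-minor keys, so the destination is C♯ minor.
Check: the diatonic triads of C♯ minor (natural minor) are C♯m (i), D♯dim (ii°), E (III), F♯m (iv), G♯m (v), A (VI), B (VII) — E major is indeed III.

C♯ minor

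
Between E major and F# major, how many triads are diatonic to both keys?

Diatonic triads of E major: E major (I), F# minor (ii), G# minor (iii), A major (IV), B major (V), C# minor (vi), D# diminished (vii°).
Diatonic triads of F# major: F# major (I), G# minor (ii), A# minor (iii), B major (IV), C# major (V), D# minor (vi), E# diminished (vii°).
Matching root and quality in both lists: G# minor, B major.
That gives 2 common triads.

2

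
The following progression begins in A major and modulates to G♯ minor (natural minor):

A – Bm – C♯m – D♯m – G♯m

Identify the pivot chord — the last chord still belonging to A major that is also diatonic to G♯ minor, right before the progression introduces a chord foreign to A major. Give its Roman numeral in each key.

Chords diatonic to A major: A, Bm, C♯m, D, E, F♯m, G♯dim.
Reading the progression, the first chord not in that set is D♯m, so the modulation leaves A major there.
The chord immediately before D♯m is C♯m, which is diatonic to both keys: iii in A major and iv in G♯ minor.

C♯m — iii in A major, iv in G♯ minor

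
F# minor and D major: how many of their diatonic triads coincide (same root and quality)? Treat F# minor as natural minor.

4

Diatonic triads of F# minor (natural minor): F# minor (i), G# diminished (ii°), A major (III), B minor (iv), C# minor (v), D major (VI), E major (VII).
Diatonic triads of D major: D major (I), E minor (ii), F# minor (iii), G major (IV), A major (V), B minor (vi), C# diminished (vii°).
Matching root and quality in both lists: F# minor, A major, B minor, D major.
That gives 4 common triads.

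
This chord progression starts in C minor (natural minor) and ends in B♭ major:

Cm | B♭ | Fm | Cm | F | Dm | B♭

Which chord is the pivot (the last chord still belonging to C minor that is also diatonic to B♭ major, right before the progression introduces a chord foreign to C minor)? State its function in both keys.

Chords diatonic to C minor: Cm, Ddim, E♭, Fm, Gm, A♭, B♭.
Reading the progression, the first chord not in that set is F, so the modulation leaves C minor there.
The chord immediately before F is Cm, which is diatonic to both keys: i in C minor and ii in B♭ major.

Cm — i in C minor, ii in B♭ major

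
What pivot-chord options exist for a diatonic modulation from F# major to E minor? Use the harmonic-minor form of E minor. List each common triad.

Triads in F# major: F# (I), G#m (ii), A#m (iii), B (IV), C# (V), D#m (vi), E#dim (vii°).
Triads in E minor (harmonic minor): Em (i), F#dim (ii°), Gaug (III+), Am (iv), B (V), C (VI), D#dim (vii°).
Shared triads with their functions: B (IV in F# major, V in E minor).

B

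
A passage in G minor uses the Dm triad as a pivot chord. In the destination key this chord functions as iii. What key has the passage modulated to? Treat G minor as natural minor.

Bb major

The numeral iii denotes a minor triad on scale degree 3. With D on degree 3, the tonic of the new key is Bb.
Degree 3 carries a minor triad in major keys, so the destination is Bb major.
Check: the diatonic triads of Bb major are Bb (I), Cm (ii), Dm (iii), Eb (IV), F (V), Gm (vi), Adim (vii°) — Dm is indeed iii.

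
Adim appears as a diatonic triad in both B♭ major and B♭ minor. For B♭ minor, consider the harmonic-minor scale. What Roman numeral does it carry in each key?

The scale of B♭ major is B♭ C D E♭ F G A; A is degree 7, and the triad built there (A-C-E♭) is diminished, so it is vii°.
The scale of B♭ minor (harmonic minor) is B♭ C D♭ E♭ F G♭ A; A is degree 7, and the triad built there (A-C-E♭) is diminished, so it is vii°.

vii° in B♭ major; vii° in B♭ minor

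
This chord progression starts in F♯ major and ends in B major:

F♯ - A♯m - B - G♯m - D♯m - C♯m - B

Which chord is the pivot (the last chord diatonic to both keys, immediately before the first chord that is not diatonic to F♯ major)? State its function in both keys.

Chords diatonic to F♯ major: F♯, G♯m, A♯m, B, C♯, D♯m, E♯dim.
Reading the progression, the first chord not in that set is C♯m, so the modulation leaves F♯ major there.
The chord immediately before C♯m is D♯m, which is diatonic to both keys: vi in F♯ major and iii in B major.

D♯m — vi in F♯ major, iii in B major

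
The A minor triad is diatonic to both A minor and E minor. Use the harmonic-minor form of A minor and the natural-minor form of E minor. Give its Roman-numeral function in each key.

The scale of A minor (harmonic minor) is A B C D E F G#; A is degree 1, and the triad built there (A-C-E) is minor, so it is i.
The scale of E minor (natural minor) is E F# G A B C D; A is degree 4, and the triad built there (A-C-E) is minor, so it is iv.

i in A minor; iv in E minor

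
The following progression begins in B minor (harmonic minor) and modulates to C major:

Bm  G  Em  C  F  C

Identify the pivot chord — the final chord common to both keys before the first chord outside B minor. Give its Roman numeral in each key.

Chords diatonic to B minor: Bm, C♯dim, Daug, Em, F♯, G, A♯dim.
Reading the progression, the first chord not in that set is C, so the modulation leaves B minor there.
The chord immediately before C is Em, which is diatonic to both keys: iv in B minor and iii in C major.

Em — iv in B minor, iii in C major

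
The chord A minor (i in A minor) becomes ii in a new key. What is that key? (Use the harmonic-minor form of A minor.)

The numeral ii denotes a minor triad on scale degree 2. With A on degree 2, the tonic of the new key is G.
Degree 2 carries a minor triad in major keys, so the destination is G major.
Check: the diatonic triads of G major are G (I), Am (ii), Bm (iii), C (IV), D (V), Em (vi), F#dim (vii°) — A minor is indeed ii.

G major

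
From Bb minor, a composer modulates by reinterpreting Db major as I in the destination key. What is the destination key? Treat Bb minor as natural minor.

Db major

The numeral I denotes a major triad on scale degree 1. With Db on degree 1, the tonic of the new key is Db.
Degree 1 carries a major triad in major keys, so the destination is Db major.
Check: the diatonic triads of Db major are Db (I), Ebm (ii), Fm (iii), Gb (IV), Ab (V), Bbm (vi), Cdim (vii°) — Db major is indeed I.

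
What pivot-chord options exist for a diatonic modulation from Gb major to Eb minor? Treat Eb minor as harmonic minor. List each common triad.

Abm, Cb, Ebm, Fdim

Triads in Gb major: Gb major (I), Ab minor (ii), Bb minor (iii), Cb major (IV), Db major (V), Eb minor (vi), F diminished (vii°).
Triads in Eb minor (harmonic minor): Eb minor (i), F diminished (ii°), Gb augmented (III+), Ab minor (iv), Bb major (V), Cb major (VI), D diminished (vii°).
Shared triads with their functions: Ab minor (ii in Gb major, iv in Eb minor); Cb major (IV in Gb major, VI in Eb minor); Eb minor (vi in Gb major, i in Eb minor); F diminished (vii° in Gb major, ii° in Eb minor).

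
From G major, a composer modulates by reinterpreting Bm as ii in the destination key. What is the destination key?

A major

The numeral ii denotes a minor triad on scale degree 2. With B on degree 2, the tonic of the new key is A.
Degree 2 carries a minor triad in major keys, so the destination is A major.
Check: the diatonic triads of A major are A (I), Bm (ii), C#m (iii), D (IV), E (V), F#m (vi), G#dim (vii°) — Bm is indeed ii.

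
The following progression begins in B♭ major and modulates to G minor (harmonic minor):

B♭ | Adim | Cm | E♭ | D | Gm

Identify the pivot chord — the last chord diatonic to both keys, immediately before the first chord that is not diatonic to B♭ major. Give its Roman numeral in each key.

E♭ — IV in B♭ major, VI in G minor

Chords diatonic to B♭ major: B♭, Cm, Dm, E♭, F, Gm, Adim.
Reading the progression, the first chord not in that set is D, so the modulation leaves B♭ major there.
The chord immediately before D is E♭, which is diatonic to both keys: IV in B♭ major and VI in G minor.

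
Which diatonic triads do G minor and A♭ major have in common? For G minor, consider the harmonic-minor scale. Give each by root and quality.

Triads in G minor (harmonic minor): Gm (i), Adim (ii°), B♭aug (III+), Cm (iv), D (V), E♭ (VI), F♯dim (vii°).
Triads in A♭ major: A♭ (I), B♭m (ii), Cm (iii), D♭ (IV), E♭ (V), Fm (vi), Gdim (vii°).
Shared triads with their functions: Cm (iv in G minor, iii in A♭ major); E♭ (VI in G minor, V in A♭ major).

Cm, E♭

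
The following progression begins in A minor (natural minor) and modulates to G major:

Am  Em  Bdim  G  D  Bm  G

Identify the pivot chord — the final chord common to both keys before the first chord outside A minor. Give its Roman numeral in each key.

G — VII in A minor, I in G major

Chords diatonic to A minor: Am, Bdim, C, Dm, Em, F, G.
Reading the progression, the first chord not in that set is D, so the modulation leaves A minor there.
The chord immediately before D is G, which is diatonic to both keys: VII in A minor and I in G major.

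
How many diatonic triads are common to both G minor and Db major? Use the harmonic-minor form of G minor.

0

Diatonic triads of G minor (harmonic minor): G minor (i), A diminished (ii°), Bb augmented (III+), C minor (iv), D major (V), Eb major (VI), F# diminished (vii°).
Diatonic triads of Db major: Db major (I), Eb minor (ii), F minor (iii), Gb major (IV), Ab major (V), Bb minor (vi), C diminished (vii°).
No triad has the same root and quality in both keys.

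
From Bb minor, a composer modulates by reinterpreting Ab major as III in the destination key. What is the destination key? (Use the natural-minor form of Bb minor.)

F minor

The numeral III denotes a major triad on scale degree 3. With Ab on degree 3, the tonic of the new key is F.
Degree 3 carries a major triad in natural-minor keys, so the destination is F minor.
Check: the diatonic triads of F minor (natural minor) are Fm (i), Gdim (ii°), Ab (III), Bbm (iv), Cm (v), Db (VI), Eb (VII) — Ab major is indeed III.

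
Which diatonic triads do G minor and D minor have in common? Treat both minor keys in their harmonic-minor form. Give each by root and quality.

Gm

Triads in G minor (harmonic minor): Gm (i), Adim (ii°), Bbaug (III+), Cm (iv), D (V), Eb (VI), F#dim (vii°).
Triads in D minor (harmonic minor): Dm (i), Edim (ii°), Faug (III+), Gm (iv), A (V), Bb (VI), C#dim (vii°).
Shared triads with their functions: Gm (i in G minor, iv in D minor).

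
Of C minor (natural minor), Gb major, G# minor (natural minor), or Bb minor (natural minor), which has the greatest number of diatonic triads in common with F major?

C minor

Triads of F major: F major (I), G minor (ii), A minor (iii), Bb major (IV), C major (V), D minor (vi), E diminished (vii°).
C minor (natural minor) shares 2: Gm, Bb.
Gb major shares 0: none.
G# minor (natural minor) shares 0: none.
Bb minor (natural minor) shares 0: none.
The most common triads (2) are shared with C minor.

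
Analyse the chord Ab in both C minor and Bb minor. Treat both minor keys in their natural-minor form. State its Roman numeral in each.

VI in C minor; VII in Bb minor

The scale of C minor (natural minor) is C D Eb F G Ab Bb; Ab is degree 6, and the triad built there (Ab-C-Eb) is major, so it is VI.
The scale of Bb minor (natural minor) is Bb C Db Eb F Gb Ab; Ab is degree 7, and the triad built there (Ab-C-Eb) is major, so it is VII.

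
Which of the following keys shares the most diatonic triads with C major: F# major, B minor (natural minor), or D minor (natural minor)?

D minor

Triads of C major: C (I), Dm (ii), Em (iii), F (IV), G (V), Am (vi), Bdim (vii°).
F# major shares 0: none.
B minor (natural minor) shares 2: Em, G.
D minor (natural minor) shares 4: C, Dm, F, Am.
The most common triads (4) are shared with D minor.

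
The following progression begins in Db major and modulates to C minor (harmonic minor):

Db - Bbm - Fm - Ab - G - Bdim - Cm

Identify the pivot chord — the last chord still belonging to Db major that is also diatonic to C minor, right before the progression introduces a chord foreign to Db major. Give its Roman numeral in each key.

Chords diatonic to Db major: Db, Ebm, Fm, Gb, Ab, Bbm, Cdim.
Reading the progression, the first chord not in that set is G, so the modulation leaves Db major there.
The chord immediately before G is Ab, which is diatonic to both keys: V in Db major and VI in C minor.

Ab — V in Db major, VI in C minor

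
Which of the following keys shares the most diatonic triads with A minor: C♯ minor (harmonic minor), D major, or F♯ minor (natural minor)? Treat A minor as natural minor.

D major

Triads of A minor (natural minor): A minor (i), B diminished (ii°), C major (III), D minor (iv), E minor (v), F major (VI), G major (VII).
C♯ minor (harmonic minor) shares 0: none.
D major shares 2: Em, G.
F♯ minor (natural minor) shares 0: none.
The most common triads (2) are shared with D major.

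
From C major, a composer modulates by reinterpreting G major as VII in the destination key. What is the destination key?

A minor

The numeral VII denotes a major triad on scale degree 7. With G on degree 7, the tonic of the new key is A.
Degree 7 carries a major triad in natural-minor keys, so the destination is A minor.
Check: the diatonic triads of A minor (natural minor) are Am (i), Bdim (ii°), C (III), Dm (iv), Em (v), F (VI), G (VII) — G major is indeed VII.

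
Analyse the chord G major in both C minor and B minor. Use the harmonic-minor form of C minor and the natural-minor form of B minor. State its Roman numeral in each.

V in C minor; VI in B minor

The scale of C minor (harmonic minor) is C D Eb F G Ab B; G is degree 5, and the triad built there (G-B-D) is major, so it is V.
The scale of B minor (natural minor) is B C# D E F# G A; G is degree 6, and the triad built there (G-B-D) is major, so it is VI.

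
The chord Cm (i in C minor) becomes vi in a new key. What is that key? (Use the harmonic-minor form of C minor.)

The numeral vi denotes a minor triad on scale degree 6. With C on degree 6, the tonic of the new key is Eb.
Degree 6 carries a minor triad in major keys, so the destination is Eb major.
Check: the diatonic triads of Eb major are Eb (I), Fm (ii), Gm (iii), Ab (IV), Bb (V), Cm (vi), Ddim (vii°) — Cm is indeed vi.

Eb major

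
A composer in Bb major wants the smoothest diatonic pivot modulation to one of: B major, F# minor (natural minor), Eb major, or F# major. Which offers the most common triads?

Triads of Bb major: Bb (I), Cm (ii), Dm (iii), Eb (IV), F (V), Gm (vi), Adim (vii°).
B major shares 0: none.
F# minor (natural minor) shares 0: none.
Eb major shares 4: Bb, Cm, Eb, Gm.
F# major shares 0: none.
The most common triads (4) are shared with Eb major.

Eb major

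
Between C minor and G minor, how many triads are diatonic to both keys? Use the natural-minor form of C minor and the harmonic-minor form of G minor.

Diatonic triads of C minor (natural minor): Cm (i), Ddim (ii°), Eb (III), Fm (iv), Gm (v), Ab (VI), Bb (VII).
Diatonic triads of G minor (harmonic minor): Gm (i), Adim (ii°), Bbaug (III+), Cm (iv), D (V), Eb (VI), F#dim (vii°).
Matching root and quality in both lists: Cm, Eb, Gm.
That gives 3 common triads.

3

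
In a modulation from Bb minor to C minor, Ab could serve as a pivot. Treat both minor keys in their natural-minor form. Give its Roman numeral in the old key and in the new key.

The scale of Bb minor (natural minor) is Bb C Db Eb F Gb Ab; Ab is degree 7, and the triad built there (Ab-C-Eb) is major, so it is VII.
The scale of C minor (natural minor) is C D Eb F G Ab Bb; Ab is degree 6, and the triad built there (Ab-C-Eb) is major, so it is VI.

VII in Bb minor; VI in C minor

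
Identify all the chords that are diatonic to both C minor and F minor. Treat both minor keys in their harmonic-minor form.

Fm

Triads in C minor (harmonic minor): Cm (i), Ddim (ii°), Ebaug (III+), Fm (iv), G (V), Ab (VI), Bdim (vii°).
Triads in F minor (harmonic minor): Fm (i), Gdim (ii°), Abaug (III+), Bbm (iv), C (V), Db (VI), Edim (vii°).
Shared triads with their functions: Fm (iv in C minor, i in F minor).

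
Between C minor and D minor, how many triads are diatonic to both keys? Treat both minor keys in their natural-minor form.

Diatonic triads of C minor (natural minor): C minor (i), D diminished (ii°), Eb major (III), F minor (iv), G minor (v), Ab major (VI), Bb major (VII).
Diatonic triads of D minor (natural minor): D minor (i), E diminished (ii°), F major (III), G minor (iv), A minor (v), Bb major (VI), C major (VII).
Matching root and quality in both lists: G minor, Bb major.
That gives 2 common triads.

2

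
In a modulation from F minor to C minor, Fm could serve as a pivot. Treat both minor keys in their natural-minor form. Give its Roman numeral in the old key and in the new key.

i in F minor; iv in C minor

The scale of F minor (natural minor) is F G Ab Bb C Db Eb; F is degree 1, and the triad built there (F-Ab-C) is minor, so it is i.
The scale of C minor (natural minor) is C D Eb F G Ab Bb; F is degree 4, and the triad built there (F-Ab-C) is minor, so it is iv.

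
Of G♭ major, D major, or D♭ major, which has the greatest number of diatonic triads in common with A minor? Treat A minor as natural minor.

Triads of A minor (natural minor): Am (i), Bdim (ii°), C (III), Dm (iv), Em (v), F (VI), G (VII).
G♭ major shares 0: none.
D major shares 2: Em, G.
D♭ major shares 0: none.
The most common triads (2) are shared with D major.

D major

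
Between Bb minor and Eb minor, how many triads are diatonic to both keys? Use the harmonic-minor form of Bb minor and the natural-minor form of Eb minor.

Diatonic triads of Bb minor (harmonic minor): Bbm (i), Cdim (ii°), Dbaug (III+), Ebm (iv), F (V), Gb (VI), Adim (vii°).
Diatonic triads of Eb minor (natural minor): Ebm (i), Fdim (ii°), Gb (III), Abm (iv), Bbm (v), Cb (VI), Db (VII).
Matching root and quality in both lists: Bbm, Ebm, Gb.
That gives 3 common triads.

3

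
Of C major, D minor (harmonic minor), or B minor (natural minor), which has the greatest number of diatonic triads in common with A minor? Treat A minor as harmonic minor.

Triads of A minor (harmonic minor): A minor (i), B diminished (ii°), C augmented (III+), D minor (iv), E major (V), F major (VI), G# diminished (vii°).
C major shares 4: Am, Bdim, Dm, F.
D minor (harmonic minor) shares 1: Dm.
B minor (natural minor) shares 0: none.
The most common triads (4) are shared with C major.

C major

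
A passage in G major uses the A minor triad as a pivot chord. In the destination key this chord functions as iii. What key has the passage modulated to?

F major

The numeral iii denotes a minor triad on scale degree 3. With A on degree 3, the tonic of the new key is F.
Degree 3 carries a minor triad in major keys, so the destination is F major.
Check: the diatonic triads of F major are F (I), Gm (ii), Am (iii), Bb (IV), C (V), Dm (vi), Edim (vii°) — A minor is indeed iii.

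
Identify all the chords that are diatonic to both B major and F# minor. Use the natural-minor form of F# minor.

Triads in B major: B (I), C#m (ii), D#m (iii), E (IV), F# (V), G#m (vi), A#dim (vii°).
Triads in F# minor (natural minor): F#m (i), G#dim (ii°), A (III), Bm (iv), C#m (v), D (VI), E (VII).
Shared triads with their functions: C#m (ii in B major, v in F# minor); E (IV in B major, VII in F# minor).

C#m, E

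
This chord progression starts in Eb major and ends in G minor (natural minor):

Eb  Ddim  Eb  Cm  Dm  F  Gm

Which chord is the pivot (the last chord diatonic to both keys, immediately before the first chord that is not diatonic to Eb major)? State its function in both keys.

Cm — vi in Eb major, iv in G minor

Chords diatonic to Eb major: Eb, Fm, Gm, Ab, Bb, Cm, Ddim.
Reading the progression, the first chord not in that set is Dm, so the modulation leaves Eb major there.
The chord immediately before Dm is Cm, which is diatonic to both keys: vi in Eb major and iv in G minor.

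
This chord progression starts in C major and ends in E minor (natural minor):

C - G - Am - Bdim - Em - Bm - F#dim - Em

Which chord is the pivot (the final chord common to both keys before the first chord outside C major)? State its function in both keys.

Chords diatonic to C major: C, Dm, Em, F, G, Am, Bdim.
Reading the progression, the first chord not in that set is Bm, so the modulation leaves C major there.
The chord immediately before Bm is Em, which is diatonic to both keys: iii in C major and i in E minor.

Em — iii in C major, i in E minor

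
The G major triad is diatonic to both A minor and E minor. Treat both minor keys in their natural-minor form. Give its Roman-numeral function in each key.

The scale of A minor (natural minor) is A B C D E F G; G is degree 7, and the triad built there (G-B-D) is major, so it is VII.
The scale of E minor (natural minor) is E F# G A B C D; G is degree 3, and the triad built there (G-B-D) is major, so it is III.

VII in A minor; III in E minor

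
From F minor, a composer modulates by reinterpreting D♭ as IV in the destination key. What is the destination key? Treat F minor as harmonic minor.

A♭ major

The numeral IV denotes a major triad on scale degree 4. With D♭ on degree 4, the tonic of the new key is A♭.
Degree 4 carries a major triad in major keys, so the destination is A♭ major.
Check: the diatonic triads of A♭ major are A♭ (I), B♭m (ii), Cm (iii), D♭ (IV), E♭ (V), Fm (vi), Gdim (vii°) — D♭ is indeed IV.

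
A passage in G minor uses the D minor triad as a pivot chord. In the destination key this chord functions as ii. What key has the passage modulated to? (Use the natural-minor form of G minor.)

C major

The numeral ii denotes a minor triad on scale degree 2. With D on degree 2, the tonic of the new key is C.
Degree 2 carries a minor triad in major keys, so the destination is C major.
Check: the diatonic triads of C major are C (I), Dm (ii), Em (iii), F (IV), G (V), Am (vi), Bdim (vii°) — D minor is indeed ii.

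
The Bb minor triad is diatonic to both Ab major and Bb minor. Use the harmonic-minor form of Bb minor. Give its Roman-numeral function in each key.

ii in Ab major; i in Bb minor

The scale of Ab major is Ab Bb C Db Eb F G; Bb is degree 2, and the triad built there (Bb-Db-F) is minor, so it is ii.
The scale of Bb minor (harmonic minor) is Bb C Db Eb F Gb A; Bb is degree 1, and the triad built there (Bb-Db-F) is minor, so it is i.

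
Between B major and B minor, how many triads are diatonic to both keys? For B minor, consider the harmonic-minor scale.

2

Diatonic triads of B major: B (I), C♯m (ii), D♯m (iii), E (IV), F♯ (V), G♯m (vi), A♯dim (vii°).
Diatonic triads of B minor (harmonic minor): Bm (i), C♯dim (ii°), Daug (III+), Em (iv), F♯ (V), G (VI), A♯dim (vii°).
Matching root and quality in both lists: F♯, A♯dim.
That gives 2 common triads.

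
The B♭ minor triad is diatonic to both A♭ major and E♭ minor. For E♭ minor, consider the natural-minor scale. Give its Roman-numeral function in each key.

The scale of A♭ major is A♭ B♭ C D♭ E♭ F G; B♭ is degree 2, and the triad built there (B♭-D♭-F) is minor, so it is ii.
The scale of E♭ minor (natural minor) is E♭ F G♭ A♭ B♭ C♭ D♭; B♭ is degree 5, and the triad built there (B♭-D♭-F) is minor, so it is v.

ii in A♭ major; v in E♭ minor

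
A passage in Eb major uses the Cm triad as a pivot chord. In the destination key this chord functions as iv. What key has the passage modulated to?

The numeral iv denotes a minor triad on scale degree 4. With C on degree 4, the tonic of the new key is G.
Degree 4 carries a minor triad in minor keys, so the destination is G minor.
Check: the diatonic triads of G minor (natural minor) are Gm (i), Adim (ii°), Bb (III), Cm (iv), Dm (v), Eb (VI), F (VII) — Cm is indeed iv.

G minor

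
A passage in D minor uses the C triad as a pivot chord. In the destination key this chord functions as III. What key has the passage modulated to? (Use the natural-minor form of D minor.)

The numeral III denotes a major triad on scale degree 3. With C on degree 3, the tonic of the new key is A.
Degree 3 carries a major triad in natural-minor keys, so the destination is A minor.
Check: the diatonic triads of A minor (natural minor) are Am (i), Bdim (ii°), C (III), Dm (iv), Em (v), F (VI), G (VII) — C is indeed III.

A minor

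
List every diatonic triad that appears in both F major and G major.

Am, C

Triads in F major: F major (I), G minor (ii), A minor (iii), B♭ major (IV), C major (V), D minor (vi), E diminished (vii°).
Triads in G major: G major (I), A minor (ii), B minor (iii), C major (IV), D major (V), E minor (vi), F♯ diminished (vii°).
Shared triads with their functions: A minor (iii in F major, ii in G major); C major (V in F major, IV in G major).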